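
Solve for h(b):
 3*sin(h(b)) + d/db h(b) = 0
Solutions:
 h(b) = -acos((-C1 - exp(6*b))/(C1 - exp(6*b))) + 2*pi
 h(b) = acos((-C1 - exp(6*b))/(C1 - exp(6*b)))


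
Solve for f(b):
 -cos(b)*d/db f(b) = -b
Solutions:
 f(b) = C1 + Integral(b/cos(b), b)


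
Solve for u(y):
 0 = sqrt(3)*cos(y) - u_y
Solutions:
 u(y) = C1 + sqrt(3)*sin(y)


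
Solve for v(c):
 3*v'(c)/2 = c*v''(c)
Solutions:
 v(c) = C1 + C2*c^(5/2)


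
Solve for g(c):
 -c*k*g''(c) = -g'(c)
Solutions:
 g(c) = C1 + c^(((re(k) + 1)*re(k) + im(k)^2)/(re(k)^2 + im(k)^2))*(C2*sin(log(c)*Abs(im(k))/(re(k)^2 + im(k)^2)) + C3*cos(log(c)*im(k)/(re(k)^2 + im(k)^2)))


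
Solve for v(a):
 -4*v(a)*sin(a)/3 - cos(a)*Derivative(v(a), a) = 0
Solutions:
 v(a) = C1*cos(a)^(4/3)


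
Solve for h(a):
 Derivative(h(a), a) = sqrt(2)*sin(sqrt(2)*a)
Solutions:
 h(a) = C1 - cos(sqrt(2)*a)


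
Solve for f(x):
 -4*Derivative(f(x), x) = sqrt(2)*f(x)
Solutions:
 f(x) = C1*exp(-sqrt(2)*x/4)


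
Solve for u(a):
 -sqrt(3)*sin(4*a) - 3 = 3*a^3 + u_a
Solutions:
 u(a) = C1 - 3*a^4/4 - 3*a + sqrt(3)*cos(4*a)/4


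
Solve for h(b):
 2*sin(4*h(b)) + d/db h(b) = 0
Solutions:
 h(b) = -acos((-C1 - exp(16*b))/(C1 - exp(16*b)))/4 + pi/2
 h(b) = acos((-C1 - exp(16*b))/(C1 - exp(16*b)))/4


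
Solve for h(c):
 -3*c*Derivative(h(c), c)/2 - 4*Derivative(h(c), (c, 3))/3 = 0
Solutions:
 h(c) = C1 + Integral(C2*airyai(-3^(2/3)*c/2) + C3*airybi(-3^(2/3)*c/2), c)


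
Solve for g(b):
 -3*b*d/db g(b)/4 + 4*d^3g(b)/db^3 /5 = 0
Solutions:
 g(b) = C1 + Integral(C2*airyai(15^(1/3)*2^(2/3)*b/4) + C3*airybi(15^(1/3)*2^(2/3)*b/4), b)


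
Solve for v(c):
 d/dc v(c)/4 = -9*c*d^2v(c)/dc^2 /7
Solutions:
 v(c) = C1 + C2*c^(29/36)


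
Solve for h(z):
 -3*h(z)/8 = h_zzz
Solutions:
 h(z) = C3*exp(-3^(1/3)*z/2) + (C1*sin(3^(5/6)*z/4) + C2*cos(3^(5/6)*z/4))*exp(3^(1/3)*z/4)


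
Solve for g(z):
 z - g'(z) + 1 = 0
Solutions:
 g(z) = C1 + z^2/2 + z


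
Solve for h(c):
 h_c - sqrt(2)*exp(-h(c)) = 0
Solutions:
 h(c) = log(C1 + sqrt(2)*c)


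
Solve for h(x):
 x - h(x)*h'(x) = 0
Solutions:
 h(x) = -sqrt(C1 + x^2)
 h(x) = sqrt(C1 + x^2)


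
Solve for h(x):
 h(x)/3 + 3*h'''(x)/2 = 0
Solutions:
 h(x) = C3*exp(-6^(1/3)*x/3) + (C1*sin(2^(1/3)*3^(5/6)*x/6) + C2*cos(2^(1/3)*3^(5/6)*x/6))*exp(6^(1/3)*x/6)


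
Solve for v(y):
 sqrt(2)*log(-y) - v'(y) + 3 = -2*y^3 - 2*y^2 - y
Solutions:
 v(y) = C1 + y^4/2 + 2*y^3/3 + y^2/2 + sqrt(2)*y*log(-y) + y*(3 - sqrt(2))


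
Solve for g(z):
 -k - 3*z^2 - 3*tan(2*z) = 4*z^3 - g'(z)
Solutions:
 g(z) = C1 + k*z + z^4 + z^3 - 3*log(cos(2*z))/2


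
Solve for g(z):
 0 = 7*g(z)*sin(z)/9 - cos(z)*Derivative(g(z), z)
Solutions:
 g(z) = C1/cos(z)^(7/9)


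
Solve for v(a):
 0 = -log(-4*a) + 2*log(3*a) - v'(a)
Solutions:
 v(a) = C1 + a*log(a) + a*(-2*log(2) - 1 + 2*log(3) - I*pi)


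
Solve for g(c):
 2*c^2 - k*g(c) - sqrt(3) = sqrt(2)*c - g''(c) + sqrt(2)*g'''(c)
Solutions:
 g(c) = C1*exp(c*(sqrt(2)*(27*k + sqrt((27*k - 1)^2 - 1) - 1)^(1/3) - sqrt(6)*I*(27*k + sqrt((27*k - 1)^2 - 1) - 1)^(1/3) + 2*sqrt(2) - 8/((-sqrt(2) + sqrt(6)*I)*(27*k + sqrt((27*k - 1)^2 - 1) - 1)^(1/3)))/12) + C2*exp(c*(sqrt(2)*(27*k + sqrt((27*k - 1)^2 - 1) - 1)^(1/3) + sqrt(6)*I*(27*k + sqrt((27*k - 1)^2 - 1) - 1)^(1/3) + 2*sqrt(2) + 8/((sqrt(2) + sqrt(6)*I)*(27*k + sqrt((27*k - 1)^2 - 1) - 1)^(1/3)))/12) + C3*exp(sqrt(2)*c*(-(27*k + sqrt((27*k - 1)^2 - 1) - 1)^(1/3) + 1 - 1/(27*k + sqrt((27*k - 1)^2 - 1) - 1)^(1/3))/6) + 2*c^2/k - sqrt(2)*c/k - sqrt(3)/k + 4/k^2


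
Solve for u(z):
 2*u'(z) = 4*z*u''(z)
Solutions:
 u(z) = C1 + C2*z^(3/2)


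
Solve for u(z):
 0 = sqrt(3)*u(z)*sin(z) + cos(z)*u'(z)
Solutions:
 u(z) = C1*cos(z)^(sqrt(3))


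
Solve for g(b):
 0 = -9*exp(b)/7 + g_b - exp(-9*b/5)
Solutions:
 g(b) = C1 + 9*exp(b)/7 - 5*exp(-9*b/5)/9


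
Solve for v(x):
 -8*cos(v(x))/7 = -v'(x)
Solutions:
 -8*x/7 - log(sin(v(x)) - 1)/2 + log(sin(v(x)) + 1)/2 = C1


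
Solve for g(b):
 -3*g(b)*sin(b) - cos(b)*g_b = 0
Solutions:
 g(b) = C1*cos(b)^3


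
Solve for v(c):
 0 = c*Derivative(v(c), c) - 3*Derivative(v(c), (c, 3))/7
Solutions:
 v(c) = C1 + Integral(C2*airyai(3^(2/3)*7^(1/3)*c/3) + C3*airybi(3^(2/3)*7^(1/3)*c/3), c)


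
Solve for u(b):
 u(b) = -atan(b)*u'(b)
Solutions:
 u(b) = C1*exp(-Integral(1/atan(b), b))


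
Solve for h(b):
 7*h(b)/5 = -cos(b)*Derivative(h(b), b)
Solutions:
 h(b) = C1*(sin(b) - 1)^(7/10)/(sin(b) + 1)^(7/10)


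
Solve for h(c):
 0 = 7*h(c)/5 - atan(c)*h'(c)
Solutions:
 h(c) = C1*exp(7*Integral(1/atan(c), c)/5)


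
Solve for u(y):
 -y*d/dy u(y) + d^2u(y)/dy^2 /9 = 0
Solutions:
 u(y) = C1 + C2*erfi(3*sqrt(2)*y/2)


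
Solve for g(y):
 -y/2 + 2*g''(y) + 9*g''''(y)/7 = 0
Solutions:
 g(y) = C1 + C2*y + C3*sin(sqrt(14)*y/3) + C4*cos(sqrt(14)*y/3) + y^3/24


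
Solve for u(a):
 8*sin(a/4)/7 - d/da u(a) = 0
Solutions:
 u(a) = C1 - 32*cos(a/4)/7


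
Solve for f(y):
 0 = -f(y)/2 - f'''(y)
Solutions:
 f(y) = C3*exp(-2^(2/3)*y/2) + (C1*sin(2^(2/3)*sqrt(3)*y/4) + C2*cos(2^(2/3)*sqrt(3)*y/4))*exp(2^(2/3)*y/4)


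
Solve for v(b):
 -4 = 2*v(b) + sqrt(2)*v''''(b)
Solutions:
 v(b) = (C1*sin(2^(5/8)*b/2) + C2*cos(2^(5/8)*b/2))*exp(-2^(5/8)*b/2) + (C3*sin(2^(5/8)*b/2) + C4*cos(2^(5/8)*b/2))*exp(2^(5/8)*b/2) - 2


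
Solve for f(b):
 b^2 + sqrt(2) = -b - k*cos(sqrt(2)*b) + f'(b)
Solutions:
 f(b) = C1 + b^3/3 + b^2/2 + sqrt(2)*b + sqrt(2)*k*sin(sqrt(2)*b)/2


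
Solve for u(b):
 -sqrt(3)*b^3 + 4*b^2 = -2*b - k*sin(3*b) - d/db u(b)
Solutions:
 u(b) = C1 + sqrt(3)*b^4/4 - 4*b^3/3 - b^2 + k*cos(3*b)/3


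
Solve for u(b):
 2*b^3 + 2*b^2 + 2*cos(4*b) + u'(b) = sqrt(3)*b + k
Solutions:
 u(b) = C1 - b^4/2 - 2*b^3/3 + sqrt(3)*b^2/2 + b*k - sin(4*b)/2


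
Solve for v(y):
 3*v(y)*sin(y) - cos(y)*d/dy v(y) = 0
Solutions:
 v(y) = C1/cos(y)^3


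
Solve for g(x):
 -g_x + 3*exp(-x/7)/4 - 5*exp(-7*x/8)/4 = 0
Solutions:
 g(x) = C1 - 21*exp(-x/7)/4 + 10*exp(-7*x/8)/7


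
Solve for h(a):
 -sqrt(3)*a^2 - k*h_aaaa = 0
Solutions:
 h(a) = C1 + C2*a + C3*a^2 + C4*a^3 - sqrt(3)*a^6/(360*k)


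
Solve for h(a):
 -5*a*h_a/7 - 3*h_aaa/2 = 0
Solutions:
 h(a) = C1 + Integral(C2*airyai(-10^(1/3)*21^(2/3)*a/21) + C3*airybi(-10^(1/3)*21^(2/3)*a/21), a)


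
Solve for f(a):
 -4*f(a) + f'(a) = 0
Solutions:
 f(a) = C1*exp(4*a)


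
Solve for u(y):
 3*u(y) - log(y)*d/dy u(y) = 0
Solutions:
 u(y) = C1*exp(3*li(y))


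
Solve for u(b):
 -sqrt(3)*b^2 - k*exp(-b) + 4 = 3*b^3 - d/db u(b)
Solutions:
 u(b) = C1 + 3*b^4/4 + sqrt(3)*b^3/3 - 4*b - k*exp(-b)


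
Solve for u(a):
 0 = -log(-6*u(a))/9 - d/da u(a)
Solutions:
 9*Integral(1/(log(-_y) + log(6)), (_y, u(a))) = C1 - a


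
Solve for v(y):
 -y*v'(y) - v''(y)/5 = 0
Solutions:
 v(y) = C1 + C2*erf(sqrt(10)*y/2)


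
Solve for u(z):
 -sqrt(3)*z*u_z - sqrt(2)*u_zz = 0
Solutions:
 u(z) = C1 + C2*erf(6^(1/4)*z/2)


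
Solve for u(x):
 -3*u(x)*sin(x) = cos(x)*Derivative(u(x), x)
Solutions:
 u(x) = C1*cos(x)^3


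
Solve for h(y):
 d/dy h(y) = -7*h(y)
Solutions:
 h(y) = C1*exp(-7*y)


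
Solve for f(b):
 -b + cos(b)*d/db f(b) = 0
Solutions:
 f(b) = C1 + Integral(b/cos(b), b)


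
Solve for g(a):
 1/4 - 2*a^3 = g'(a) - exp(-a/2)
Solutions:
 g(a) = C1 - a^4/2 + a/4 - 2*exp(-a/2)


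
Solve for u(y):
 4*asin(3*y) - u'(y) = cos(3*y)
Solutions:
 u(y) = C1 + 4*y*asin(3*y) + 4*sqrt(1 - 9*y^2)/3 - sin(3*y)/3


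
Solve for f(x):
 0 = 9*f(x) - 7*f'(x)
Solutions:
 f(x) = C1*exp(9*x/7)


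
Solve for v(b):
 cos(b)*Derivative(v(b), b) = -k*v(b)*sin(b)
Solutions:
 v(b) = C1*exp(k*log(cos(b)))


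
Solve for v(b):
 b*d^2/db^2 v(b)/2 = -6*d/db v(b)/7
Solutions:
 v(b) = C1 + C2/b^(5/7)


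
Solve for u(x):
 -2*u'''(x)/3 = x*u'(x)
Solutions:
 u(x) = C1 + Integral(C2*airyai(-2^(2/3)*3^(1/3)*x/2) + C3*airybi(-2^(2/3)*3^(1/3)*x/2), x)


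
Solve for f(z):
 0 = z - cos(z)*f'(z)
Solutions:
 f(z) = C1 + Integral(z/cos(z), z)


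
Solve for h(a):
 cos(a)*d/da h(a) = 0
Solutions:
 h(a) = C1


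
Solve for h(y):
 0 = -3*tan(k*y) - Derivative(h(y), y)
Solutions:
 h(y) = C1 - 3*Piecewise((-log(cos(k*y))/k, Ne(k, 0)), (0, True))


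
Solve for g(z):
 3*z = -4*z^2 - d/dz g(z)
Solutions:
 g(z) = C1 - 4*z^3/3 - 3*z^2/2


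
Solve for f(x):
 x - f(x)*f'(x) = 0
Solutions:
 f(x) = -sqrt(C1 + x^2)
 f(x) = sqrt(C1 + x^2)


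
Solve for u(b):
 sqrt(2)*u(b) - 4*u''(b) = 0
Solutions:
 u(b) = C1*exp(-2^(1/4)*b/2) + C2*exp(2^(1/4)*b/2)


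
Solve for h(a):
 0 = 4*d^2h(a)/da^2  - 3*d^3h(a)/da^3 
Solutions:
 h(a) = C1 + C2*a + C3*exp(4*a/3)


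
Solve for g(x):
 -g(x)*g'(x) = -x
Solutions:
 g(x) = -sqrt(C1 + x^2)
 g(x) = sqrt(C1 + x^2)


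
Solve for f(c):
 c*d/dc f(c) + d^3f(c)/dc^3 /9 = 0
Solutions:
 f(c) = C1 + Integral(C2*airyai(-3^(2/3)*c) + C3*airybi(-3^(2/3)*c), c)


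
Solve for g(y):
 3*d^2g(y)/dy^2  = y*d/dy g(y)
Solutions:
 g(y) = C1 + C2*erfi(sqrt(6)*y/6)


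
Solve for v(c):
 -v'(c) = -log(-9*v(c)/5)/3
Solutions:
 -3*Integral(1/(log(-_y) - log(5) + 2*log(3)), (_y, v(c))) = C1 - c


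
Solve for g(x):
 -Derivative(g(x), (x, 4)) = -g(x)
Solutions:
 g(x) = C1*exp(-x) + C2*exp(x) + C3*sin(x) + C4*cos(x)


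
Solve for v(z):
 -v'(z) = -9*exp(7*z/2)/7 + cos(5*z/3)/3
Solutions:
 v(z) = C1 + 18*exp(7*z/2)/49 - sin(5*z/3)/5


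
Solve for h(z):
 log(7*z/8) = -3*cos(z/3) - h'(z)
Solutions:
 h(z) = C1 - z*log(z) - z*log(7) + z + 3*z*log(2) - 9*sin(z/3)


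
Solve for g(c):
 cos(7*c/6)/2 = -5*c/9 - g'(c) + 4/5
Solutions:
 g(c) = C1 - 5*c^2/18 + 4*c/5 - 3*sin(7*c/6)/7


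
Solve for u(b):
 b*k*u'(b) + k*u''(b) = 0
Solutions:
 u(b) = C1 + C2*erf(sqrt(2)*b/2)


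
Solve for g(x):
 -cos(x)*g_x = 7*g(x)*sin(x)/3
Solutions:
 g(x) = C1*cos(x)^(7/3)


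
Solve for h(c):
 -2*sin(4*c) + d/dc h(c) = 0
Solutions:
 h(c) = C1 - cos(4*c)/2


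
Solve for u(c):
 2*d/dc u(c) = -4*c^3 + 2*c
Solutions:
 u(c) = C1 - c^4/2 + c^2/2


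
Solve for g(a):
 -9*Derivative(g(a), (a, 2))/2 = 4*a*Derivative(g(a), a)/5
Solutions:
 g(a) = C1 + C2*erf(2*sqrt(5)*a/15)


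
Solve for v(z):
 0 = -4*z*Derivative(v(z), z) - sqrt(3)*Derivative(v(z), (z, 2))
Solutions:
 v(z) = C1 + C2*erf(sqrt(2)*3^(3/4)*z/3)


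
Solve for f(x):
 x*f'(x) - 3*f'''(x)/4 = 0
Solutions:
 f(x) = C1 + Integral(C2*airyai(6^(2/3)*x/3) + C3*airybi(6^(2/3)*x/3), x)


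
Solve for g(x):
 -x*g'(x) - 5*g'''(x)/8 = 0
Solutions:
 g(x) = C1 + Integral(C2*airyai(-2*5^(2/3)*x/5) + C3*airybi(-2*5^(2/3)*x/5), x)


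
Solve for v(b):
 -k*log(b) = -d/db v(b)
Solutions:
 v(b) = C1 + b*k*log(b) - b*k


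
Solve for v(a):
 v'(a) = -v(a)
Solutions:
 v(a) = C1*exp(-a)


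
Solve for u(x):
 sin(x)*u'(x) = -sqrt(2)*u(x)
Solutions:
 u(x) = C1*(cos(x) + 1)^(sqrt(2)/2)/(cos(x) - 1)^(sqrt(2)/2)


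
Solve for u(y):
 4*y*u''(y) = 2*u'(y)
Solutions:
 u(y) = C1 + C2*y^(3/2)


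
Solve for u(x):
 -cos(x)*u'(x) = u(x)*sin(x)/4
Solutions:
 u(x) = C1*cos(x)^(1/4)


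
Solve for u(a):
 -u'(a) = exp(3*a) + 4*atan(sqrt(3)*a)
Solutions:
 u(a) = C1 - 4*a*atan(sqrt(3)*a) - exp(3*a)/3 + 2*sqrt(3)*log(3*a^2 + 1)/3


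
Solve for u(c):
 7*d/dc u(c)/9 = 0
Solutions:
 u(c) = C1


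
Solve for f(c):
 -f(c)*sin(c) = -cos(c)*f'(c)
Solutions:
 f(c) = C1/cos(c)


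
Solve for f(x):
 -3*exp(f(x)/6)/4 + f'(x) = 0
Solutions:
 f(x) = 6*log(-1/(C1 + 3*x)) + 6*log(24)


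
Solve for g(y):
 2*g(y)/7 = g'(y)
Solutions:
 g(y) = C1*exp(2*y/7)


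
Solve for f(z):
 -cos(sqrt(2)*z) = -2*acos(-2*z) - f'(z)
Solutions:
 f(z) = C1 - 2*z*acos(-2*z) - sqrt(1 - 4*z^2) + sqrt(2)*sin(sqrt(2)*z)/2


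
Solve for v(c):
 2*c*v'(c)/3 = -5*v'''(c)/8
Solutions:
 v(c) = C1 + Integral(C2*airyai(-2*15^(2/3)*2^(1/3)*c/15) + C3*airybi(-2*15^(2/3)*2^(1/3)*c/15), c)


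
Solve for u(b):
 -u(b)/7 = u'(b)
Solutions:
 u(b) = C1*exp(-b/7)


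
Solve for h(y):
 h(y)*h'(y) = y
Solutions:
 h(y) = -sqrt(C1 + y^2)
 h(y) = sqrt(C1 + y^2)


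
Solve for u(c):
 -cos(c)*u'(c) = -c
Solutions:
 u(c) = C1 + Integral(c/cos(c), c)


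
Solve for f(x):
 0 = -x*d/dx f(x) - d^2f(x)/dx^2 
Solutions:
 f(x) = C1 + C2*erf(sqrt(2)*x/2)


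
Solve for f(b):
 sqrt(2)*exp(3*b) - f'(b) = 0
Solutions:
 f(b) = C1 + sqrt(2)*exp(3*b)/3


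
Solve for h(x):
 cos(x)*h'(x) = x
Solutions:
 h(x) = C1 + Integral(x/cos(x), x)


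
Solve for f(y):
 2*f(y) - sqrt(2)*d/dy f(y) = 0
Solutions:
 f(y) = C1*exp(sqrt(2)*y)


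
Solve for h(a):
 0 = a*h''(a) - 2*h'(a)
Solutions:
 h(a) = C1 + C2*a^3


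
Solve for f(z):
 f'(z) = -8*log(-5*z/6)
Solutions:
 f(z) = C1 - 8*z*log(-z) + 8*z*(-log(5) + 1 + log(6))


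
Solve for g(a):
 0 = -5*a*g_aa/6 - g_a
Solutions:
 g(a) = C1 + C2/a^(1/5)


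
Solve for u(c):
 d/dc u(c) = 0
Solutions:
 u(c) = C1


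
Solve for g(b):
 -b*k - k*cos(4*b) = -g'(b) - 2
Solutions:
 g(b) = C1 + b^2*k/2 - 2*b + k*sin(4*b)/4


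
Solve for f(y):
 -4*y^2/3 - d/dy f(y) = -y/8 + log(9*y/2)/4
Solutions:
 f(y) = C1 - 4*y^3/9 + y^2/16 - y*log(y)/4 - y*log(3)/2 + y*log(2)/4 + y/4


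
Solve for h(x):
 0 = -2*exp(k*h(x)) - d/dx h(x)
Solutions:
 h(x) = Piecewise((log(1/(C1*k + 2*k*x))/k, Ne(k, 0)), (nan, True))
 h(x) = Piecewise((C1 - 2*x, Eq(k, 0)), (nan, True))


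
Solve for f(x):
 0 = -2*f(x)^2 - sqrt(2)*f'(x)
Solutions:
 f(x) = 1/(C1 + sqrt(2)*x)


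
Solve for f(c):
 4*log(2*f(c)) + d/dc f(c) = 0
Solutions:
 Integral(1/(log(_y) + log(2)), (_y, f(c)))/4 = C1 - c


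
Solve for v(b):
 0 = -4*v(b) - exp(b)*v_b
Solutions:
 v(b) = C1*exp(4*exp(-b))


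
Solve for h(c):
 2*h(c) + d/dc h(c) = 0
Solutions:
 h(c) = C1*exp(-2*c)


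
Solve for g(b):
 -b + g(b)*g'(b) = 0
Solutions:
 g(b) = -sqrt(C1 + b^2)
 g(b) = sqrt(C1 + b^2)


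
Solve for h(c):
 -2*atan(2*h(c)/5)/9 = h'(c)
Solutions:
 Integral(1/atan(2*_y/5), (_y, h(c))) = C1 - 2*c/9


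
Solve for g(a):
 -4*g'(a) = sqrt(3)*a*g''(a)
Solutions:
 g(a) = C1 + C2*a^(1 - 4*sqrt(3)/3)


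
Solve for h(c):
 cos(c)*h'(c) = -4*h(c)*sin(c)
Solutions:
 h(c) = C1*cos(c)^4


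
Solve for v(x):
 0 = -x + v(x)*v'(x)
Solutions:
 v(x) = -sqrt(C1 + x^2)
 v(x) = sqrt(C1 + x^2)


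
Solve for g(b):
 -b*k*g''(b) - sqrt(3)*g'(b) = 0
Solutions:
 g(b) = C1 + b^(((re(k) - sqrt(3))*re(k) + im(k)^2)/(re(k)^2 + im(k)^2))*(C2*sin(sqrt(3)*log(b)*Abs(im(k))/(re(k)^2 + im(k)^2)) + C3*cos(sqrt(3)*log(b)*im(k)/(re(k)^2 + im(k)^2)))


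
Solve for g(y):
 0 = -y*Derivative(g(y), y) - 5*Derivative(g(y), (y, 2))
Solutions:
 g(y) = C1 + C2*erf(sqrt(10)*y/10)


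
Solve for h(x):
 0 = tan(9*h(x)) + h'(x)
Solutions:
 h(x) = -asin(C1*exp(-9*x))/9 + pi/9
 h(x) = asin(C1*exp(-9*x))/9


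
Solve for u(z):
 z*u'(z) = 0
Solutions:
 u(z) = C1


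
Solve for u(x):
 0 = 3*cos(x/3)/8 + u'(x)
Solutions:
 u(x) = C1 - 9*sin(x/3)/8


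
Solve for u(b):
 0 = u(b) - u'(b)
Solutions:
 u(b) = C1*exp(b)


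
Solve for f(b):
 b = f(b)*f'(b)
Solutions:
 f(b) = -sqrt(C1 + b^2)
 f(b) = sqrt(C1 + b^2)


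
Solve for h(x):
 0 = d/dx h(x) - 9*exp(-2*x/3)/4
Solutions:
 h(x) = C1 - 27*exp(-2*x/3)/8


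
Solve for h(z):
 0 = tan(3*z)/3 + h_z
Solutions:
 h(z) = C1 + log(cos(3*z))/9


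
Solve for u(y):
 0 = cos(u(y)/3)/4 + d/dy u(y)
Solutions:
 y/4 - 3*log(sin(u(y)/3) - 1)/2 + 3*log(sin(u(y)/3) + 1)/2 = C1


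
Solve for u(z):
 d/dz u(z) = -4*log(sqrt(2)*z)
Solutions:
 u(z) = C1 - 4*z*log(z) - z*log(4) + 4*z


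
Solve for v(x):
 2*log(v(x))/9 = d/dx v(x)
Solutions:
 li(v(x)) = C1 + 2*x/9


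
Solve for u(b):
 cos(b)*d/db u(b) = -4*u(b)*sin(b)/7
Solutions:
 u(b) = C1*cos(b)^(4/7)


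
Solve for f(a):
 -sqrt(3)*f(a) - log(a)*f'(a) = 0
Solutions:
 f(a) = C1*exp(-sqrt(3)*li(a))


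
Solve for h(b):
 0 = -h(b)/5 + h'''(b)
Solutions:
 h(b) = C3*exp(5^(2/3)*b/5) + (C1*sin(sqrt(3)*5^(2/3)*b/10) + C2*cos(sqrt(3)*5^(2/3)*b/10))*exp(-5^(2/3)*b/10)


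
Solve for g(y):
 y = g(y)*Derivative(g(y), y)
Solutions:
 g(y) = -sqrt(C1 + y^2)
 g(y) = sqrt(C1 + y^2)


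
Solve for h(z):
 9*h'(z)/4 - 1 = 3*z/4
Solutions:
 h(z) = C1 + z^2/6 + 4*z/9


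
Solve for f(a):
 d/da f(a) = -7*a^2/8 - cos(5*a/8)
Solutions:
 f(a) = C1 - 7*a^3/24 - 8*sin(5*a/8)/5


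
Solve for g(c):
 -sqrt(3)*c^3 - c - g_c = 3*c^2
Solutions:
 g(c) = C1 - sqrt(3)*c^4/4 - c^3 - c^2/2


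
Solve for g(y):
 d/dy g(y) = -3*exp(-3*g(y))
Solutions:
 g(y) = log(C1 - 9*y)/3
 g(y) = log((-3^(1/3) - 3^(5/6)*I)*(C1 - 3*y)^(1/3)/2)
 g(y) = log((-3^(1/3) + 3^(5/6)*I)*(C1 - 3*y)^(1/3)/2)


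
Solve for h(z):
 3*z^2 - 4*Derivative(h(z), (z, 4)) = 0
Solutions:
 h(z) = C1 + C2*z + C3*z^2 + C4*z^3 + z^6/480


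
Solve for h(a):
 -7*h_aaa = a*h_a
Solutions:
 h(a) = C1 + Integral(C2*airyai(-7^(2/3)*a/7) + C3*airybi(-7^(2/3)*a/7), a)


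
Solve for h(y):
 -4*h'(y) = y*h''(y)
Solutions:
 h(y) = C1 + C2/y^3


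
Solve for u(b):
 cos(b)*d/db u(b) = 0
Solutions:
 u(b) = C1


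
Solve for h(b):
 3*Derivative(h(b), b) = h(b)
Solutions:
 h(b) = C1*exp(b/3)


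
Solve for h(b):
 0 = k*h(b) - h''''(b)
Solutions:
 h(b) = C1*exp(-b*k^(1/4)) + C2*exp(b*k^(1/4)) + C3*exp(-I*b*k^(1/4)) + C4*exp(I*b*k^(1/4))


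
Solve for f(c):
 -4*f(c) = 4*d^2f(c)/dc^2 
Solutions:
 f(c) = C1*sin(c) + C2*cos(c)


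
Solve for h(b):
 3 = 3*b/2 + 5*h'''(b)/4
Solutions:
 h(b) = C1 + C2*b + C3*b^2 - b^4/20 + 2*b^3/5


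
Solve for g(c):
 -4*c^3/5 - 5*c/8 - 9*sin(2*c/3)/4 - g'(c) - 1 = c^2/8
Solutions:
 g(c) = C1 - c^4/5 - c^3/24 - 5*c^2/16 - c + 27*cos(2*c/3)/8


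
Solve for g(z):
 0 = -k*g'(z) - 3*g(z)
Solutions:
 g(z) = C1*exp(-3*z/k)


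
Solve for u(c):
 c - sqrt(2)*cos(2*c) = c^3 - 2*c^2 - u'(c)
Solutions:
 u(c) = C1 + c^4/4 - 2*c^3/3 - c^2/2 + sqrt(2)*sin(2*c)/2


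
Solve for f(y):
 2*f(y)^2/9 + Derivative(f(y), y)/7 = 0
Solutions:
 f(y) = 9/(C1 + 14*y)


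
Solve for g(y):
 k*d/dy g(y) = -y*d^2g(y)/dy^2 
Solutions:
 g(y) = C1 + y^(1 - re(k))*(C2*sin(log(y)*Abs(im(k))) + C3*cos(log(y)*im(k)))


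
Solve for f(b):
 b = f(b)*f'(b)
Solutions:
 f(b) = -sqrt(C1 + b^2)
 f(b) = sqrt(C1 + b^2)


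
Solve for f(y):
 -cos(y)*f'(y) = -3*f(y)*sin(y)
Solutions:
 f(y) = C1/cos(y)^3


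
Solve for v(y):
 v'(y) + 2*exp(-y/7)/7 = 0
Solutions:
 v(y) = C1 + 2*exp(-y/7)


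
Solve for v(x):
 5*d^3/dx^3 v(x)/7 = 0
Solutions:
 v(x) = C1 + C2*x + C3*x^2


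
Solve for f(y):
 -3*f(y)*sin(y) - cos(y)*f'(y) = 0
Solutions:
 f(y) = C1*cos(y)^3


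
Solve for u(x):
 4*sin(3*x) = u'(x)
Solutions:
 u(x) = C1 - 4*cos(3*x)/3


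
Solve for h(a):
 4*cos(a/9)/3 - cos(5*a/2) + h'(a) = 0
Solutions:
 h(a) = C1 - 12*sin(a/9) + 2*sin(5*a/2)/5


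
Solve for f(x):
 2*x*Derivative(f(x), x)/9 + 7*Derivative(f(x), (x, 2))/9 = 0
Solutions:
 f(x) = C1 + C2*erf(sqrt(7)*x/7)


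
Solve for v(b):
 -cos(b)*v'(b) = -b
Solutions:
 v(b) = C1 + Integral(b/cos(b), b)


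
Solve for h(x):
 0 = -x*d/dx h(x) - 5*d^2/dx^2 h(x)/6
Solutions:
 h(x) = C1 + C2*erf(sqrt(15)*x/5)


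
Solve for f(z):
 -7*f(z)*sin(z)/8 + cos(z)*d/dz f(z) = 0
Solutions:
 f(z) = C1/cos(z)^(7/8)


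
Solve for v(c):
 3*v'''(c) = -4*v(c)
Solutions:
 v(c) = C3*exp(-6^(2/3)*c/3) + (C1*sin(2^(2/3)*3^(1/6)*c/2) + C2*cos(2^(2/3)*3^(1/6)*c/2))*exp(6^(2/3)*c/6)


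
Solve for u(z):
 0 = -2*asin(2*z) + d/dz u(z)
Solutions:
 u(z) = C1 + 2*z*asin(2*z) + sqrt(1 - 4*z^2)


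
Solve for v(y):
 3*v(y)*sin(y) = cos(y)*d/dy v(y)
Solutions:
 v(y) = C1/cos(y)^3


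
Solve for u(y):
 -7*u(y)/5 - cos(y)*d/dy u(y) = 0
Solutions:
 u(y) = C1*(sin(y) - 1)^(7/10)/(sin(y) + 1)^(7/10)


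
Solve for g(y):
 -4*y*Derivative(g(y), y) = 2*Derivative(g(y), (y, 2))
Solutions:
 g(y) = C1 + C2*erf(y)


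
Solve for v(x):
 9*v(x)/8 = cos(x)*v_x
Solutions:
 v(x) = C1*(sin(x) + 1)^(9/16)/(sin(x) - 1)^(9/16)


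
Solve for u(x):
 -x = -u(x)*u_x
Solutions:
 u(x) = -sqrt(C1 + x^2)
 u(x) = sqrt(C1 + x^2)


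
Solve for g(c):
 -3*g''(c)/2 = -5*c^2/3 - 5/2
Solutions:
 g(c) = C1 + C2*c + 5*c^4/54 + 5*c^2/6


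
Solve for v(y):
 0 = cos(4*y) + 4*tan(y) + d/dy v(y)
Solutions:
 v(y) = C1 + 4*log(cos(y)) - sin(4*y)/4


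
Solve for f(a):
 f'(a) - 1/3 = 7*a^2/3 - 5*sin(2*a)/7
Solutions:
 f(a) = C1 + 7*a^3/9 + a/3 + 5*cos(2*a)/14


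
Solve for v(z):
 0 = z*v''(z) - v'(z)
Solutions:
 v(z) = C1 + C2*z^2


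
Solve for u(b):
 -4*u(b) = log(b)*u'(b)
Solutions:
 u(b) = C1*exp(-4*li(b))


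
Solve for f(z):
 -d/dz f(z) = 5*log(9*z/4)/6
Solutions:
 f(z) = C1 - 5*z*log(z)/6 - 5*z*log(3)/3 + 5*z/6 + 5*z*log(2)/3


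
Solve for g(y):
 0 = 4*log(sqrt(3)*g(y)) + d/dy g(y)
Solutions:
 Integral(1/(2*log(_y) + log(3)), (_y, g(y)))/2 = C1 - y


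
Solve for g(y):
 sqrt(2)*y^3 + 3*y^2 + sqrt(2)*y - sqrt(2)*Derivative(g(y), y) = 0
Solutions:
 g(y) = C1 + y^4/4 + sqrt(2)*y^3/2 + y^2/2


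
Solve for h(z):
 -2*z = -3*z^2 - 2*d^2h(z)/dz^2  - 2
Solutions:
 h(z) = C1 + C2*z - z^4/8 + z^3/6 - z^2/2


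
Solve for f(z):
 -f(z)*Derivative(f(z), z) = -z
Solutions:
 f(z) = -sqrt(C1 + z^2)
 f(z) = sqrt(C1 + z^2)


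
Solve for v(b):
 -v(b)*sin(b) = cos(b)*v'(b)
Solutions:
 v(b) = C1*cos(b)


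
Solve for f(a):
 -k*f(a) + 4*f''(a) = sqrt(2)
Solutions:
 f(a) = C1*exp(-a*sqrt(k)/2) + C2*exp(a*sqrt(k)/2) - sqrt(2)/k


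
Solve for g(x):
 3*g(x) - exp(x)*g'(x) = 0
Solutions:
 g(x) = C1*exp(-3*exp(-x))


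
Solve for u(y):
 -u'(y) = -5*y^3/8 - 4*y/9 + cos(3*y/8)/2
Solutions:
 u(y) = C1 + 5*y^4/32 + 2*y^2/9 - 4*sin(3*y/8)/3


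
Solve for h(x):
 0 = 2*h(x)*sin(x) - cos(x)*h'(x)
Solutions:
 h(x) = C1/cos(x)^2


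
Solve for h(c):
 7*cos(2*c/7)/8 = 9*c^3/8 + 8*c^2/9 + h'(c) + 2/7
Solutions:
 h(c) = C1 - 9*c^4/32 - 8*c^3/27 - 2*c/7 + 49*sin(2*c/7)/16


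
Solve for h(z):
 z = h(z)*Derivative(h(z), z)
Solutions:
 h(z) = -sqrt(C1 + z^2)
 h(z) = sqrt(C1 + z^2)


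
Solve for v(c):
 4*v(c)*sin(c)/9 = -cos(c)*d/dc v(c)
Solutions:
 v(c) = C1*cos(c)^(4/9)


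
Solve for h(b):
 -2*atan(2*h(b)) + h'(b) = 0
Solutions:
 Integral(1/atan(2*_y), (_y, h(b))) = C1 + 2*b


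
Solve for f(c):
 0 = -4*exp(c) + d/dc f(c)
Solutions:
 f(c) = C1 + 4*exp(c)


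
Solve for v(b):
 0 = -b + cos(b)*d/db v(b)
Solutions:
 v(b) = C1 + Integral(b/cos(b), b)


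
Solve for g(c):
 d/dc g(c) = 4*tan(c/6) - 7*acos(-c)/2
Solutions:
 g(c) = C1 - 7*c*acos(-c)/2 - 7*sqrt(1 - c^2)/2 - 24*log(cos(c/6))


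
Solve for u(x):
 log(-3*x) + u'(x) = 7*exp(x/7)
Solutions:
 u(x) = C1 - x*log(-x) + x*(1 - log(3)) + 49*exp(x/7)


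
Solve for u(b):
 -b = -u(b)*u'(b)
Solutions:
 u(b) = -sqrt(C1 + b^2)
 u(b) = sqrt(C1 + b^2)


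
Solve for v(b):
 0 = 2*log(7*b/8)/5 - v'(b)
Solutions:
 v(b) = C1 + 2*b*log(b)/5 - 6*b*log(2)/5 - 2*b/5 + 2*b*log(7)/5


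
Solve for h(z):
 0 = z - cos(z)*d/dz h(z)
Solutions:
 h(z) = C1 + Integral(z/cos(z), z)


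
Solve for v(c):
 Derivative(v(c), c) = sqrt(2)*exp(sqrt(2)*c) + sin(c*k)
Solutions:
 v(c) = C1 + exp(sqrt(2)*c) - cos(c*k)/k


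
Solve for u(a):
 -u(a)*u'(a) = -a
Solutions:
 u(a) = -sqrt(C1 + a^2)
 u(a) = sqrt(C1 + a^2)


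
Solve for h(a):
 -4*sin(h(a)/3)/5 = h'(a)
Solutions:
 4*a/5 + 3*log(cos(h(a)/3) - 1)/2 - 3*log(cos(h(a)/3) + 1)/2 = C1


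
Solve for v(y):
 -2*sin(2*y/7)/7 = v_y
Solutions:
 v(y) = C1 + cos(2*y/7)


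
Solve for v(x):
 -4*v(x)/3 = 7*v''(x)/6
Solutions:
 v(x) = C1*sin(2*sqrt(14)*x/7) + C2*cos(2*sqrt(14)*x/7)


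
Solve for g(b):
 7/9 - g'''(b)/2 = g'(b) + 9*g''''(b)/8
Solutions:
 g(b) = C1 + C2*exp(b*(-8 + 8*2^(1/3)/(27*sqrt(6657) + 2203)^(1/3) + 2^(2/3)*(27*sqrt(6657) + 2203)^(1/3))/54)*sin(2^(1/3)*sqrt(3)*b*(-2^(1/3)*(27*sqrt(6657) + 2203)^(1/3) + 8/(27*sqrt(6657) + 2203)^(1/3))/54) + C3*exp(b*(-8 + 8*2^(1/3)/(27*sqrt(6657) + 2203)^(1/3) + 2^(2/3)*(27*sqrt(6657) + 2203)^(1/3))/54)*cos(2^(1/3)*sqrt(3)*b*(-2^(1/3)*(27*sqrt(6657) + 2203)^(1/3) + 8/(27*sqrt(6657) + 2203)^(1/3))/54) + C4*exp(-b*(8*2^(1/3)/(27*sqrt(6657) + 2203)^(1/3) + 4 + 2^(2/3)*(27*sqrt(6657) + 2203)^(1/3))/27) + 7*b/9


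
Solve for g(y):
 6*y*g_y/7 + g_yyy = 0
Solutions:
 g(y) = C1 + Integral(C2*airyai(-6^(1/3)*7^(2/3)*y/7) + C3*airybi(-6^(1/3)*7^(2/3)*y/7), y)


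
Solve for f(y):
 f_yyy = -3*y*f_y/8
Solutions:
 f(y) = C1 + Integral(C2*airyai(-3^(1/3)*y/2) + C3*airybi(-3^(1/3)*y/2), y)


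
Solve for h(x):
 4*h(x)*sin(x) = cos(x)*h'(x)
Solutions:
 h(x) = C1/cos(x)^4


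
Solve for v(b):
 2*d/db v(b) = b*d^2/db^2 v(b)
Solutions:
 v(b) = C1 + C2*b^3


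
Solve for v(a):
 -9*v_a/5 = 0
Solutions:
 v(a) = C1


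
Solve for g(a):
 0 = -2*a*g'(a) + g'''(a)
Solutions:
 g(a) = C1 + Integral(C2*airyai(2^(1/3)*a) + C3*airybi(2^(1/3)*a), a)


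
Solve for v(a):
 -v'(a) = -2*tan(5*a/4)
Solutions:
 v(a) = C1 - 8*log(cos(5*a/4))/5


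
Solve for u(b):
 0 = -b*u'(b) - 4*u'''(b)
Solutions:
 u(b) = C1 + Integral(C2*airyai(-2^(1/3)*b/2) + C3*airybi(-2^(1/3)*b/2), b)


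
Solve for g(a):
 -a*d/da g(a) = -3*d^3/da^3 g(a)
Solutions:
 g(a) = C1 + Integral(C2*airyai(3^(2/3)*a/3) + C3*airybi(3^(2/3)*a/3), a)


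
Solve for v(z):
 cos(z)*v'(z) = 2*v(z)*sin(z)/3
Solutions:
 v(z) = C1/cos(z)^(2/3)


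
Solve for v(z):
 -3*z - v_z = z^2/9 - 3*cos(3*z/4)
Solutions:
 v(z) = C1 - z^3/27 - 3*z^2/2 + 4*sin(3*z/4)


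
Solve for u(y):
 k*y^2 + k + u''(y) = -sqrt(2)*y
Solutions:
 u(y) = C1 + C2*y - k*y^4/12 - k*y^2/2 - sqrt(2)*y^3/6


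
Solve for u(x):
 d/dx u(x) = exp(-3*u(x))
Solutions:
 u(x) = log(C1 + 3*x)/3
 u(x) = log((-3^(1/3) - 3^(5/6)*I)*(C1 + x)^(1/3)/2)
 u(x) = log((-3^(1/3) + 3^(5/6)*I)*(C1 + x)^(1/3)/2)


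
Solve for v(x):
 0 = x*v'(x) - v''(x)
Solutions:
 v(x) = C1 + C2*erfi(sqrt(2)*x/2)


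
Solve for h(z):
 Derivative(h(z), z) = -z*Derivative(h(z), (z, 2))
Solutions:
 h(z) = C1 + C2*log(z)


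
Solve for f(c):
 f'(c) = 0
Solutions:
 f(c) = C1


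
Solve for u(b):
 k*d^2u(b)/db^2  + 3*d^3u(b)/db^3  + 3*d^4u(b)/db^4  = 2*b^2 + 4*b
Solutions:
 u(b) = C1 + C2*b + C3*exp(b*(sqrt(3)*sqrt(3 - 4*k) - 3)/6) + C4*exp(-b*(sqrt(3)*sqrt(3 - 4*k) + 3)/6) + b^4/(6*k) + b^3*(2/3 - 2/k)/k + 6*b^2*(-2 + 3/k)/k^2


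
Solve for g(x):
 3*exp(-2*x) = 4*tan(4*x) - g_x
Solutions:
 g(x) = C1 + log(tan(4*x)^2 + 1)/2 + 3*exp(-2*x)/2


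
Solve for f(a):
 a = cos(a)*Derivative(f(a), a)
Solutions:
 f(a) = C1 + Integral(a/cos(a), a)


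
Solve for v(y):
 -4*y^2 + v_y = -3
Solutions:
 v(y) = C1 + 4*y^3/3 - 3*y


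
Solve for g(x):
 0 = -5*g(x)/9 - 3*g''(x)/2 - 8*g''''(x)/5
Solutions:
 g(x) = (C1*sin(sqrt(15)*2^(1/4)*x*cos(atan(sqrt(47)/9)/2)/6) + C2*cos(sqrt(15)*2^(1/4)*x*cos(atan(sqrt(47)/9)/2)/6))*exp(-sqrt(15)*2^(1/4)*x*sin(atan(sqrt(47)/9)/2)/6) + (C3*sin(sqrt(15)*2^(1/4)*x*cos(atan(sqrt(47)/9)/2)/6) + C4*cos(sqrt(15)*2^(1/4)*x*cos(atan(sqrt(47)/9)/2)/6))*exp(sqrt(15)*2^(1/4)*x*sin(atan(sqrt(47)/9)/2)/6)


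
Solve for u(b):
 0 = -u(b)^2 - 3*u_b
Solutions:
 u(b) = 3/(C1 + b)


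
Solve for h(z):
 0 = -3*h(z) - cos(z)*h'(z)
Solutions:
 h(z) = C1*(sin(z) - 1)^(3/2)/(sin(z) + 1)^(3/2)


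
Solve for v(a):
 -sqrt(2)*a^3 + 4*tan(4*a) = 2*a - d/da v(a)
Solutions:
 v(a) = C1 + sqrt(2)*a^4/4 + a^2 + log(cos(4*a))


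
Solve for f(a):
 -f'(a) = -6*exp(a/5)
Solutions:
 f(a) = C1 + 30*exp(a/5)


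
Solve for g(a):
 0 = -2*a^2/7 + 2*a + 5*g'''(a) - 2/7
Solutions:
 g(a) = C1 + C2*a + C3*a^2 + a^5/1050 - a^4/60 + a^3/105


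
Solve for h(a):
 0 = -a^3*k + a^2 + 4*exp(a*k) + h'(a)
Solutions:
 h(a) = C1 + a^4*k/4 - a^3/3 - 4*exp(a*k)/k


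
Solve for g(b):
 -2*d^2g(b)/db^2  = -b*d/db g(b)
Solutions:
 g(b) = C1 + C2*erfi(b/2)


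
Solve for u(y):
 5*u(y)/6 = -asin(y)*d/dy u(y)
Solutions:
 u(y) = C1*exp(-5*Integral(1/asin(y), y)/6)


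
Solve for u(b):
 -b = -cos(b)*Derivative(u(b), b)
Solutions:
 u(b) = C1 + Integral(b/cos(b), b)


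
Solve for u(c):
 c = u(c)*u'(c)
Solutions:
 u(c) = -sqrt(C1 + c^2)
 u(c) = sqrt(C1 + c^2)


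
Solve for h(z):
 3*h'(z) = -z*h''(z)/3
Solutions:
 h(z) = C1 + C2/z^8


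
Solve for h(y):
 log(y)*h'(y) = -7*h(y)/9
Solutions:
 h(y) = C1*exp(-7*li(y)/9)


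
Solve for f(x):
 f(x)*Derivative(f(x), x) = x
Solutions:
 f(x) = -sqrt(C1 + x^2)
 f(x) = sqrt(C1 + x^2)


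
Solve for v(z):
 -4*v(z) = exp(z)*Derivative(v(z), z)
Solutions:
 v(z) = C1*exp(4*exp(-z))


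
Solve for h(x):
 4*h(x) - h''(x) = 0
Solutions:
 h(x) = C1*exp(-2*x) + C2*exp(2*x)


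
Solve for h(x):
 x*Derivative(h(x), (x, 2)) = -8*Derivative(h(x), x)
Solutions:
 h(x) = C1 + C2/x^7


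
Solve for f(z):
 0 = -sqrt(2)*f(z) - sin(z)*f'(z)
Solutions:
 f(z) = C1*(cos(z) + 1)^(sqrt(2)/2)/(cos(z) - 1)^(sqrt(2)/2)


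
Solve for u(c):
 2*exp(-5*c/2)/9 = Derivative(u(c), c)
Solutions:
 u(c) = C1 - 4*exp(-5*c/2)/45


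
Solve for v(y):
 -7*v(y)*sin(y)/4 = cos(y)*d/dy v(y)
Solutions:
 v(y) = C1*cos(y)^(7/4)


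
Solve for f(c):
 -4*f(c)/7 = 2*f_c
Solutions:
 f(c) = C1*exp(-2*c/7)


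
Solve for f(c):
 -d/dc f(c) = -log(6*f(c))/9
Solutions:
 -9*Integral(1/(log(_y) + log(6)), (_y, f(c))) = C1 - c


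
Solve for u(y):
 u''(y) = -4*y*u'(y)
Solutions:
 u(y) = C1 + C2*erf(sqrt(2)*y)


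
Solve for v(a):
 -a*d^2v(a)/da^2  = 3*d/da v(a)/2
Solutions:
 v(a) = C1 + C2/sqrt(a)


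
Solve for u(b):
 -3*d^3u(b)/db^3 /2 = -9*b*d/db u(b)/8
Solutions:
 u(b) = C1 + Integral(C2*airyai(6^(1/3)*b/2) + C3*airybi(6^(1/3)*b/2), b)


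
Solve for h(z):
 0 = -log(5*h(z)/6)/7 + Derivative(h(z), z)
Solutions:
 -7*Integral(1/(log(_y) - log(6) + log(5)), (_y, h(z))) = C1 - z


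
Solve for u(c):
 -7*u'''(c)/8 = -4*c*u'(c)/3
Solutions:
 u(c) = C1 + Integral(C2*airyai(2*42^(2/3)*c/21) + C3*airybi(2*42^(2/3)*c/21), c)


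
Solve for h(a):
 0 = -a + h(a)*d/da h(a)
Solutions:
 h(a) = -sqrt(C1 + a^2)
 h(a) = sqrt(C1 + a^2)


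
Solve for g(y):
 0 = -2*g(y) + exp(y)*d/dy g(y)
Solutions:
 g(y) = C1*exp(-2*exp(-y))


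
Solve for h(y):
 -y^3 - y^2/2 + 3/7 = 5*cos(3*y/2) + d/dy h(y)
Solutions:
 h(y) = C1 - y^4/4 - y^3/6 + 3*y/7 - 10*sin(3*y/2)/3


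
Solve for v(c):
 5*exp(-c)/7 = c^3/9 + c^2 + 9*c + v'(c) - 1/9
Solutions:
 v(c) = C1 - c^4/36 - c^3/3 - 9*c^2/2 + c/9 - 5*exp(-c)/7


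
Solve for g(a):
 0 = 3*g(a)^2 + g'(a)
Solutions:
 g(a) = 1/(C1 + 3*a)


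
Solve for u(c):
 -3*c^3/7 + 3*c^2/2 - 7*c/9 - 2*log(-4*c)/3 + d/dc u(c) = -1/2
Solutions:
 u(c) = C1 + 3*c^4/28 - c^3/2 + 7*c^2/18 + 2*c*log(-c)/3 + c*(-7 + 8*log(2))/6


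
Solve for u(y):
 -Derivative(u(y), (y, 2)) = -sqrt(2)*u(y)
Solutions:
 u(y) = C1*exp(-2^(1/4)*y) + C2*exp(2^(1/4)*y)


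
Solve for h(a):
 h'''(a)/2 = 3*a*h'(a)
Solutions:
 h(a) = C1 + Integral(C2*airyai(6^(1/3)*a) + C3*airybi(6^(1/3)*a), a)


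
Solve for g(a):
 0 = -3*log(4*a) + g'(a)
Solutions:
 g(a) = C1 + 3*a*log(a) - 3*a + a*log(64)


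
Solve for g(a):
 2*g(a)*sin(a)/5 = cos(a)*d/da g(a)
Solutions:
 g(a) = C1/cos(a)^(2/5)


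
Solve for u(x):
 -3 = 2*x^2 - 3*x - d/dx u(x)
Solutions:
 u(x) = C1 + 2*x^3/3 - 3*x^2/2 + 3*x


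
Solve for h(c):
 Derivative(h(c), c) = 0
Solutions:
 h(c) = C1


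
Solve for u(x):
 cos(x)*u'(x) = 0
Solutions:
 u(x) = C1


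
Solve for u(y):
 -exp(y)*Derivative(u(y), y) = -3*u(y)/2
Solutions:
 u(y) = C1*exp(-3*exp(-y)/2)


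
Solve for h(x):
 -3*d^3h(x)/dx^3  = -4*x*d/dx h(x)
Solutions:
 h(x) = C1 + Integral(C2*airyai(6^(2/3)*x/3) + C3*airybi(6^(2/3)*x/3), x)


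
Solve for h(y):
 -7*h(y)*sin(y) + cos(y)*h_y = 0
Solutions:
 h(y) = C1/cos(y)^7


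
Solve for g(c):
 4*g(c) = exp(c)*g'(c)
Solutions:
 g(c) = C1*exp(-4*exp(-c))


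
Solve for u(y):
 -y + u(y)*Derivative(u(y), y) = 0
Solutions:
 u(y) = -sqrt(C1 + y^2)
 u(y) = sqrt(C1 + y^2)


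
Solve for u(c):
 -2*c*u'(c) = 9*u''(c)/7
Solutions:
 u(c) = C1 + C2*erf(sqrt(7)*c/3)


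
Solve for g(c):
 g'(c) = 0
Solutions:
 g(c) = C1


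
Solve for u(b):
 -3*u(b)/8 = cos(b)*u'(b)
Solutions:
 u(b) = C1*(sin(b) - 1)^(3/16)/(sin(b) + 1)^(3/16)


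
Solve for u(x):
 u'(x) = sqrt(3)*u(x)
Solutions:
 u(x) = C1*exp(sqrt(3)*x)


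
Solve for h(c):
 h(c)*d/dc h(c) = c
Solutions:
 h(c) = -sqrt(C1 + c^2)
 h(c) = sqrt(C1 + c^2)


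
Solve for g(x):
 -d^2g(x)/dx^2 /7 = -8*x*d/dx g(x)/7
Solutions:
 g(x) = C1 + C2*erfi(2*x)


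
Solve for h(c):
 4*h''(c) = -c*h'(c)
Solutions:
 h(c) = C1 + C2*erf(sqrt(2)*c/4)


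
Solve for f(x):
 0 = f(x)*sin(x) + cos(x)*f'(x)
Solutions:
 f(x) = C1*cos(x)


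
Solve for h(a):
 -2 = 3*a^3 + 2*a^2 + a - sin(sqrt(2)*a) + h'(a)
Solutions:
 h(a) = C1 - 3*a^4/4 - 2*a^3/3 - a^2/2 - 2*a - sqrt(2)*cos(sqrt(2)*a)/2


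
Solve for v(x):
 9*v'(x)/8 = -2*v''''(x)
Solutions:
 v(x) = C1 + C4*exp(-6^(2/3)*x/4) + (C2*sin(3*2^(2/3)*3^(1/6)*x/8) + C3*cos(3*2^(2/3)*3^(1/6)*x/8))*exp(6^(2/3)*x/8)


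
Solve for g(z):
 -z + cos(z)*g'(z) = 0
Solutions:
 g(z) = C1 + Integral(z/cos(z), z)


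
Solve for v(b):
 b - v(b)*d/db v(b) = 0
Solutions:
 v(b) = -sqrt(C1 + b^2)
 v(b) = sqrt(C1 + b^2)


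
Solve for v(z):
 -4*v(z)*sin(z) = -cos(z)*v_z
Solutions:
 v(z) = C1/cos(z)^4


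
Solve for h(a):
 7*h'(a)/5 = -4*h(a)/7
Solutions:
 h(a) = C1*exp(-20*a/49)


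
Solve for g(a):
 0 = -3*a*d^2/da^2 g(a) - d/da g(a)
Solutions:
 g(a) = C1 + C2*a^(2/3)


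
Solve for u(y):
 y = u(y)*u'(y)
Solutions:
 u(y) = -sqrt(C1 + y^2)
 u(y) = sqrt(C1 + y^2)


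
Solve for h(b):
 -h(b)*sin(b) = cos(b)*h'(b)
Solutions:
 h(b) = C1*cos(b)


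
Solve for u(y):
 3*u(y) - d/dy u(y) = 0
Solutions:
 u(y) = C1*exp(3*y)


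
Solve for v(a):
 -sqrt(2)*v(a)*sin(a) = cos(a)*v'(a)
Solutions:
 v(a) = C1*cos(a)^(sqrt(2))


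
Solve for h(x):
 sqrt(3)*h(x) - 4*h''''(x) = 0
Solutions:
 h(x) = C1*exp(-sqrt(2)*3^(1/8)*x/2) + C2*exp(sqrt(2)*3^(1/8)*x/2) + C3*sin(sqrt(2)*3^(1/8)*x/2) + C4*cos(sqrt(2)*3^(1/8)*x/2)


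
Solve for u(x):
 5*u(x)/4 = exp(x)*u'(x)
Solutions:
 u(x) = C1*exp(-5*exp(-x)/4)


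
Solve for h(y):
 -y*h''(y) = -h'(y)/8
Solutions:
 h(y) = C1 + C2*y^(9/8)


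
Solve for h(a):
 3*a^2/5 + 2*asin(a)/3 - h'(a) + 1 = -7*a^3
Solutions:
 h(a) = C1 + 7*a^4/4 + a^3/5 + 2*a*asin(a)/3 + a + 2*sqrt(1 - a^2)/3


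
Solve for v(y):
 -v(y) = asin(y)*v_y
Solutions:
 v(y) = C1*exp(-Integral(1/asin(y), y))


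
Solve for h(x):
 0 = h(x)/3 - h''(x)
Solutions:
 h(x) = C1*exp(-sqrt(3)*x/3) + C2*exp(sqrt(3)*x/3)


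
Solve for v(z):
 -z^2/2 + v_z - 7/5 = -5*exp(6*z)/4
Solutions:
 v(z) = C1 + z^3/6 + 7*z/5 - 5*exp(6*z)/24


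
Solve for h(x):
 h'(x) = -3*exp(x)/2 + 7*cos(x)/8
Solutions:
 h(x) = C1 - 3*exp(x)/2 + 7*sin(x)/8


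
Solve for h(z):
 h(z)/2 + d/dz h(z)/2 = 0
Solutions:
 h(z) = C1*exp(-z)


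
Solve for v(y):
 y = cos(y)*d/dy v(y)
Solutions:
 v(y) = C1 + Integral(y/cos(y), y)


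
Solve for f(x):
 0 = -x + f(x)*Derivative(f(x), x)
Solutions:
 f(x) = -sqrt(C1 + x^2)
 f(x) = sqrt(C1 + x^2)


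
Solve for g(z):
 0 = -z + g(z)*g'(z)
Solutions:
 g(z) = -sqrt(C1 + z^2)
 g(z) = sqrt(C1 + z^2)


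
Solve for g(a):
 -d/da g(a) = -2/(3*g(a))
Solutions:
 g(a) = -sqrt(C1 + 12*a)/3
 g(a) = sqrt(C1 + 12*a)/3


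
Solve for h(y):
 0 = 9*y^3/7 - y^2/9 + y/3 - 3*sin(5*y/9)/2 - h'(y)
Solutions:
 h(y) = C1 + 9*y^4/28 - y^3/27 + y^2/6 + 27*cos(5*y/9)/10


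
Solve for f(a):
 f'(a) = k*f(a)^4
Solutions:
 f(a) = (-1/(C1 + 3*a*k))^(1/3)
 f(a) = (-1/(C1 + a*k))^(1/3)*(-3^(2/3) - 3*3^(1/6)*I)/6
 f(a) = (-1/(C1 + a*k))^(1/3)*(-3^(2/3) + 3*3^(1/6)*I)/6


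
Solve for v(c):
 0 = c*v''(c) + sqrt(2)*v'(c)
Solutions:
 v(c) = C1 + C2*c^(1 - sqrt(2))


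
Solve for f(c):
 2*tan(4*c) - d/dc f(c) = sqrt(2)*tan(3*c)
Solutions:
 f(c) = C1 + sqrt(2)*log(cos(3*c))/3 - log(cos(4*c))/2


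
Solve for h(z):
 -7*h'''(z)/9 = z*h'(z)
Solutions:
 h(z) = C1 + Integral(C2*airyai(-21^(2/3)*z/7) + C3*airybi(-21^(2/3)*z/7), z)


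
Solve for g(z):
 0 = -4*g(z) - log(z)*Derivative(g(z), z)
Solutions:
 g(z) = C1*exp(-4*li(z))


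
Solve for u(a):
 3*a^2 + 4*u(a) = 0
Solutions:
 u(a) = -3*a^2/4


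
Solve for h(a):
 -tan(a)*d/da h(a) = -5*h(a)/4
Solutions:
 h(a) = C1*sin(a)^(5/4)


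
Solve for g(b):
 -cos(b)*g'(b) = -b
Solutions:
 g(b) = C1 + Integral(b/cos(b), b)


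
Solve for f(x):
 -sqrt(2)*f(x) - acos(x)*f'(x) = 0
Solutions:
 f(x) = C1*exp(-sqrt(2)*Integral(1/acos(x), x))


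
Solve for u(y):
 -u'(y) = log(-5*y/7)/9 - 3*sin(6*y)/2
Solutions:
 u(y) = C1 - y*log(-y)/9 - y*log(5)/9 + y/9 + y*log(7)/9 - cos(6*y)/4


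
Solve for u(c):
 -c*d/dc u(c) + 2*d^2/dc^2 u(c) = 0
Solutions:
 u(c) = C1 + C2*erfi(c/2)


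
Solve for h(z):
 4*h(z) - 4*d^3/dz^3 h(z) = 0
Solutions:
 h(z) = C3*exp(z) + (C1*sin(sqrt(3)*z/2) + C2*cos(sqrt(3)*z/2))*exp(-z/2)


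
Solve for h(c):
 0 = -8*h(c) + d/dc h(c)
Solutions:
 h(c) = C1*exp(8*c)


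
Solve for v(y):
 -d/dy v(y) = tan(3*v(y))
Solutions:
 v(y) = -asin(C1*exp(-3*y))/3 + pi/3
 v(y) = asin(C1*exp(-3*y))/3


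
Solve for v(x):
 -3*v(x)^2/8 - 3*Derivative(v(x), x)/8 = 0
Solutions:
 v(x) = 1/(C1 + x)


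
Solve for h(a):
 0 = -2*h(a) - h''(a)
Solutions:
 h(a) = C1*sin(sqrt(2)*a) + C2*cos(sqrt(2)*a)


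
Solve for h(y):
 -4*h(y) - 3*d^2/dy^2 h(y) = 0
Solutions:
 h(y) = C1*sin(2*sqrt(3)*y/3) + C2*cos(2*sqrt(3)*y/3)


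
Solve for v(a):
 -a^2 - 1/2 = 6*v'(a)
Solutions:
 v(a) = C1 - a^3/18 - a/12


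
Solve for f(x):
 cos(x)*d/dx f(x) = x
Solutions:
 f(x) = C1 + Integral(x/cos(x), x)


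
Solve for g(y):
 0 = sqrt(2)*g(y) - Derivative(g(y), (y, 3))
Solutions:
 g(y) = C3*exp(2^(1/6)*y) + (C1*sin(2^(1/6)*sqrt(3)*y/2) + C2*cos(2^(1/6)*sqrt(3)*y/2))*exp(-2^(1/6)*y/2)


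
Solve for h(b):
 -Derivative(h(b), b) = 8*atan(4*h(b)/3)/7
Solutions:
 Integral(1/atan(4*_y/3), (_y, h(b))) = C1 - 8*b/7


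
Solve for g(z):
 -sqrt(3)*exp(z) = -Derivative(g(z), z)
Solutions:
 g(z) = C1 + sqrt(3)*exp(z)


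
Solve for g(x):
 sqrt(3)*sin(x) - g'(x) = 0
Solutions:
 g(x) = C1 - sqrt(3)*cos(x)


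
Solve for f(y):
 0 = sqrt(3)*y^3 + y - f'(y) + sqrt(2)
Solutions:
 f(y) = C1 + sqrt(3)*y^4/4 + y^2/2 + sqrt(2)*y


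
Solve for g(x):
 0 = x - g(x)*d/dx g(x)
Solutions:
 g(x) = -sqrt(C1 + x^2)
 g(x) = sqrt(C1 + x^2)


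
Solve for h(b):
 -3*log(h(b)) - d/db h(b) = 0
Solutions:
 li(h(b)) = C1 - 3*b


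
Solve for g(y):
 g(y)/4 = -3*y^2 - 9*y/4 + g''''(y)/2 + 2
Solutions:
 g(y) = C1*exp(-2^(3/4)*y/2) + C2*exp(2^(3/4)*y/2) + C3*sin(2^(3/4)*y/2) + C4*cos(2^(3/4)*y/2) - 12*y^2 - 9*y + 8


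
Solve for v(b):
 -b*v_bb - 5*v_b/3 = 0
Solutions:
 v(b) = C1 + C2/b^(2/3)


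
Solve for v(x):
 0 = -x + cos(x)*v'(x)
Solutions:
 v(x) = C1 + Integral(x/cos(x), x)
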